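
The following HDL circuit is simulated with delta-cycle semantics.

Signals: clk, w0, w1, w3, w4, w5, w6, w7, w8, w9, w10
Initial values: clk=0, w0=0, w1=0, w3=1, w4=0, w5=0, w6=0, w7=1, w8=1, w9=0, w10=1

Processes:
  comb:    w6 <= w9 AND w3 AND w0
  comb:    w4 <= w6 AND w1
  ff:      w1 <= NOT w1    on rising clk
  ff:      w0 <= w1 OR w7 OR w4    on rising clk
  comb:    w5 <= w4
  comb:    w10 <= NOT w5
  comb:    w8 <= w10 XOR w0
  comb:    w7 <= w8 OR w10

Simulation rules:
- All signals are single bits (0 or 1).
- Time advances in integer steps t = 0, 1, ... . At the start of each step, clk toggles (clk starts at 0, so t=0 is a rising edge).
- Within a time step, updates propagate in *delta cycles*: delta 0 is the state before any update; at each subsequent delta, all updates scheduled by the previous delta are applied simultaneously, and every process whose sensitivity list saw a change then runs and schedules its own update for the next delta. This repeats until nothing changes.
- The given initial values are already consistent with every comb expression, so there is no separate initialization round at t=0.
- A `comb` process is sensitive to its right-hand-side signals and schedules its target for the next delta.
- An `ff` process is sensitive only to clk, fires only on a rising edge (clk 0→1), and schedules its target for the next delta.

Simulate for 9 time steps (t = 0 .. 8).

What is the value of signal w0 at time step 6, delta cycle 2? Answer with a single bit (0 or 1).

1

t=0 Δ0: w1=0 w5=0 w7=1 w9=0 w4=0 clk=0 w10=1 w8=1 w6=0 w0=0 w3=1
  Δ1: clk:0→1
  Δ2: w1:0→1, w0:0→1
  Δ3: w8:1→0
  (3Δ to stable)
t=1 Δ0: w1=1 w5=0 w7=1 w9=0 w4=0 clk=1 w10=1 w8=0 w6=0 w0=1 w3=1
  Δ1: clk:1→0
  (1Δ to stable)
t=2 Δ0: w1=1 w5=0 w7=1 w9=0 w4=0 clk=0 w10=1 w8=0 w6=0 w0=1 w3=1
  Δ1: clk:0→1
  Δ2: w1:1→0
  (2Δ to stable)
t=3 Δ0: w1=0 w5=0 w7=1 w9=0 w4=0 clk=1 w10=1 w8=0 w6=0 w0=1 w3=1
  Δ1: clk:1→0
  (1Δ to stable)
t=4 Δ0: w1=0 w5=0 w7=1 w9=0 w4=0 clk=0 w10=1 w8=0 w6=0 w0=1 w3=1
  Δ1: clk:0→1
  Δ2: w1:0→1
  (2Δ to stable)
t=5 Δ0: w1=1 w5=0 w7=1 w9=0 w4=0 clk=1 w10=1 w8=0 w6=0 w0=1 w3=1
  Δ1: clk:1→0
  (1Δ to stable)
t=6 Δ0: w1=1 w5=0 w7=1 w9=0 w4=0 clk=0 w10=1 w8=0 w6=0 w0=1 w3=1
  Δ1: clk:0→1
  Δ2: w1:1→0
  (2Δ to stable)
t=7 Δ0: w1=0 w5=0 w7=1 w9=0 w4=0 clk=1 w10=1 w8=0 w6=0 w0=1 w3=1
  Δ1: clk:1→0
  (1Δ to stable)
t=8 Δ0: w1=0 w5=0 w7=1 w9=0 w4=0 clk=0 w10=1 w8=0 w6=0 w0=1 w3=1
  Δ1: clk:0→1
  Δ2: w1:0→1
  (2Δ to stable)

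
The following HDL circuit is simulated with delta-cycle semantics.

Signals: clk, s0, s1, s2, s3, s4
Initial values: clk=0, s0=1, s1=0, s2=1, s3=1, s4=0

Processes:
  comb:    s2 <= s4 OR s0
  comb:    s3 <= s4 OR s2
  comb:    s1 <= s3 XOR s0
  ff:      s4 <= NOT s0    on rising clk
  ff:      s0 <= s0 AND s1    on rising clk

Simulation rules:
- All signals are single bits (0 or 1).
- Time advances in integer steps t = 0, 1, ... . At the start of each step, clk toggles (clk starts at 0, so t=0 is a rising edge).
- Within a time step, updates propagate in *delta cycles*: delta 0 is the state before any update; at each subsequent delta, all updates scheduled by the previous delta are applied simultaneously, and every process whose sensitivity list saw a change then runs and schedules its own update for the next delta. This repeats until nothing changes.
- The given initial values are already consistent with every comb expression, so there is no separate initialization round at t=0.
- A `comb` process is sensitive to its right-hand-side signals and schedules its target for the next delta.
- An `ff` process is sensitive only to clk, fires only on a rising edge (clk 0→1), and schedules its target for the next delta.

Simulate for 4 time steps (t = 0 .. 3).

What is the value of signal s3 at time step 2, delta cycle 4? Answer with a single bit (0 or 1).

1

t0.Δ0 clk=0 s2=1 s0=1 s4=0 s3=1 s1=0
t0.Δ1 clk=1 s2=1 s0=1 s4=0 s3=1 s1=0
t0.Δ2 clk=1 s2=1 s0=0 s4=0 s3=1 s1=0
t0.Δ3 clk=1 s2=0 s0=0 s4=0 s3=1 s1=1
t0.Δ4 clk=1 s2=0 s0=0 s4=0 s3=0 s1=1
t0.Δ5 clk=1 s2=0 s0=0 s4=0 s3=0 s1=0
t1.Δ0 clk=1 s2=0 s0=0 s4=0 s3=0 s1=0
t1.Δ1 clk=0 s2=0 s0=0 s4=0 s3=0 s1=0
t2.Δ0 clk=0 s2=0 s0=0 s4=0 s3=0 s1=0
t2.Δ1 clk=1 s2=0 s0=0 s4=0 s3=0 s1=0
t2.Δ2 clk=1 s2=0 s0=0 s4=1 s3=0 s1=0
t2.Δ3 clk=1 s2=1 s0=0 s4=1 s3=1 s1=0
t2.Δ4 clk=1 s2=1 s0=0 s4=1 s3=1 s1=1
t3.Δ0 clk=1 s2=1 s0=0 s4=1 s3=1 s1=1
t3.Δ1 clk=0 s2=1 s0=0 s4=1 s3=1 s1=1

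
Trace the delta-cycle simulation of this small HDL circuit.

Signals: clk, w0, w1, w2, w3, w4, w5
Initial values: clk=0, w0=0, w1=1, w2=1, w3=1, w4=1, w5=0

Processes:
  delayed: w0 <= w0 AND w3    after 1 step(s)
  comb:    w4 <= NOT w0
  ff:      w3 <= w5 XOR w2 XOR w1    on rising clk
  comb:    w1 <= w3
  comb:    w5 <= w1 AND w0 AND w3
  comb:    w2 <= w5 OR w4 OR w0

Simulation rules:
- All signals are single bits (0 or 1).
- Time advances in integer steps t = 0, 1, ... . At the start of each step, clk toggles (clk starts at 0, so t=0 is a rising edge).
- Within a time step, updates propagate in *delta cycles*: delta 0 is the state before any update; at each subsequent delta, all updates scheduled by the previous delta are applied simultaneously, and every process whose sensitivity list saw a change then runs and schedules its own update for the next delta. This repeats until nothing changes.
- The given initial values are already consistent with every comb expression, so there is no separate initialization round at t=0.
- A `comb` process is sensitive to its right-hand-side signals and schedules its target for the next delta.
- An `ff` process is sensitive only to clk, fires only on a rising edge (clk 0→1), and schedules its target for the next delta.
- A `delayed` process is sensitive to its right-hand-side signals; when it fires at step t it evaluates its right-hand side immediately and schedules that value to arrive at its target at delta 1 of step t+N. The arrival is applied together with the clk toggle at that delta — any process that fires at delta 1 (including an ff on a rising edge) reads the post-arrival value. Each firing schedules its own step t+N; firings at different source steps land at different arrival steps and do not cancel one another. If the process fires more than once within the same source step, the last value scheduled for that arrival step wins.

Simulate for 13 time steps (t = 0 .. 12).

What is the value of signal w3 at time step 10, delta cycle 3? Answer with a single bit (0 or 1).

1

[bits: w4,w0,w2,w5,clk,w1,w3]
t=0: Δ0=1010011 Δ1=1010111 Δ2=1010110 Δ3=1010100 | 3Δ
t=1: Δ0=1010100 Δ1=1010000 | 1Δ
t=2: Δ0=1010000 Δ1=1010100 Δ2=1010101 Δ3=1010111 | 3Δ
t=3: Δ0=1010111 Δ1=1010011 | 1Δ
t=4: Δ0=1010011 Δ1=1010111 Δ2=1010110 Δ3=1010100 | 3Δ
t=5: Δ0=1010100 Δ1=1010000 | 1Δ
t=6: Δ0=1010000 Δ1=1010100 Δ2=1010101 Δ3=1010111 | 3Δ
t=7: Δ0=1010111 Δ1=1010011 | 1Δ
t=8: Δ0=1010011 Δ1=1010111 Δ2=1010110 Δ3=1010100 | 3Δ
t=9: Δ0=1010100 Δ1=1010000 | 1Δ
t=10: Δ0=1010000 Δ1=1010100 Δ2=1010101 Δ3=1010111 | 3Δ
t=11: Δ0=1010111 Δ1=1010011 | 1Δ
t=12: Δ0=1010011 Δ1=1010111 Δ2=1010110 Δ3=1010100 | 3Δ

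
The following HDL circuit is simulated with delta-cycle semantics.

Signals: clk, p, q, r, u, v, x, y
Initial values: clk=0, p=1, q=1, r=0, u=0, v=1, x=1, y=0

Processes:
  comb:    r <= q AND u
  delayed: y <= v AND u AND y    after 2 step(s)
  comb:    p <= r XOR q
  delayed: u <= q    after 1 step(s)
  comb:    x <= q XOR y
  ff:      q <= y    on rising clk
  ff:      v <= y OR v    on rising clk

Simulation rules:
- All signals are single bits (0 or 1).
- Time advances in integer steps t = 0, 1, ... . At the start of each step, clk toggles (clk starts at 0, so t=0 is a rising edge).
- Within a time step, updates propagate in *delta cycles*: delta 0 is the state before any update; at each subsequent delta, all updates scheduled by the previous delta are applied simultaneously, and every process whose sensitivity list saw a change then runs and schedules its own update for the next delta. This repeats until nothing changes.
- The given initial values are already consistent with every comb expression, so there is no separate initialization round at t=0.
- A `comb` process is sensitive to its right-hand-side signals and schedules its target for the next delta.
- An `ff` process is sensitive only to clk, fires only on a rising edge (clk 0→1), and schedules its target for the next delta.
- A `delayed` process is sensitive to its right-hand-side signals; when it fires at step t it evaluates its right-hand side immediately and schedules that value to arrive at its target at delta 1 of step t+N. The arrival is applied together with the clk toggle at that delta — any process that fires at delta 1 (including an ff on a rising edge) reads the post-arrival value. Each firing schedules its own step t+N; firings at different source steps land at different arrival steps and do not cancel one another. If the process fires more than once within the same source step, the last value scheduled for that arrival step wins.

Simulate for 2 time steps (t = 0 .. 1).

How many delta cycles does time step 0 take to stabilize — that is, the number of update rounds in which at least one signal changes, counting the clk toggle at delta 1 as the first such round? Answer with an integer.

t0.Δ0 q=1 r=0 clk=0 v=1 y=0 u=0 p=1 x=1
t0.Δ1 q=1 r=0 clk=1 v=1 y=0 u=0 p=1 x=1
t0.Δ2 q=0 r=0 clk=1 v=1 y=0 u=0 p=1 x=1
t0.Δ3 q=0 r=0 clk=1 v=1 y=0 u=0 p=0 x=0
t1.Δ0 q=0 r=0 clk=1 v=1 y=0 u=0 p=0 x=0
t1.Δ1 q=0 r=0 clk=0 v=1 y=0 u=0 p=0 x=0

3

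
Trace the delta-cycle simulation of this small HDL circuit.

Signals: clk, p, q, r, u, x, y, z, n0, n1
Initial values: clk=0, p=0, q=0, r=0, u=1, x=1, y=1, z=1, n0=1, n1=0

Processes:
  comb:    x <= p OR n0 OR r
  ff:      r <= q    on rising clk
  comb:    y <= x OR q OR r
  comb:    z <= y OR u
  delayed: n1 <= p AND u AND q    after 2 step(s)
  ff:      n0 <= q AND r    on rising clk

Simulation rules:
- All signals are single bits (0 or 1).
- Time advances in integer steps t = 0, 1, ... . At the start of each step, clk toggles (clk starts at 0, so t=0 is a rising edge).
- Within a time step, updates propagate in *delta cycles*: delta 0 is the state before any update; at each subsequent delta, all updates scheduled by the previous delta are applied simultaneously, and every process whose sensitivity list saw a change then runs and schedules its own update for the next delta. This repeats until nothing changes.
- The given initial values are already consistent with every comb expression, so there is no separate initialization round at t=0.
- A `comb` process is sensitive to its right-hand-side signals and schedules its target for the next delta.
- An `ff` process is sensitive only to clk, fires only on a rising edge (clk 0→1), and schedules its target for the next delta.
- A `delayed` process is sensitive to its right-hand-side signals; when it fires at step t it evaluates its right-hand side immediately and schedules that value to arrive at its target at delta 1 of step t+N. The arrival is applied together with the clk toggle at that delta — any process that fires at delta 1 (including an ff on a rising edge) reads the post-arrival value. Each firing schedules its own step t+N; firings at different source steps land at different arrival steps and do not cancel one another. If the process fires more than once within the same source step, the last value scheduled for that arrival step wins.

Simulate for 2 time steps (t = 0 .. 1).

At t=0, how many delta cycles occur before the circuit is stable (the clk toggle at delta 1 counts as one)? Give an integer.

[bits: z,n1,p,u,r,n0,clk,q,x,y]
t=0: Δ0=1001010011 Δ1=1001011011 Δ2=1001001011 Δ3=1001001001 Δ4=1001001000 | 4Δ
t=1: Δ0=1001001000 Δ1=1001000000 | 1Δ

4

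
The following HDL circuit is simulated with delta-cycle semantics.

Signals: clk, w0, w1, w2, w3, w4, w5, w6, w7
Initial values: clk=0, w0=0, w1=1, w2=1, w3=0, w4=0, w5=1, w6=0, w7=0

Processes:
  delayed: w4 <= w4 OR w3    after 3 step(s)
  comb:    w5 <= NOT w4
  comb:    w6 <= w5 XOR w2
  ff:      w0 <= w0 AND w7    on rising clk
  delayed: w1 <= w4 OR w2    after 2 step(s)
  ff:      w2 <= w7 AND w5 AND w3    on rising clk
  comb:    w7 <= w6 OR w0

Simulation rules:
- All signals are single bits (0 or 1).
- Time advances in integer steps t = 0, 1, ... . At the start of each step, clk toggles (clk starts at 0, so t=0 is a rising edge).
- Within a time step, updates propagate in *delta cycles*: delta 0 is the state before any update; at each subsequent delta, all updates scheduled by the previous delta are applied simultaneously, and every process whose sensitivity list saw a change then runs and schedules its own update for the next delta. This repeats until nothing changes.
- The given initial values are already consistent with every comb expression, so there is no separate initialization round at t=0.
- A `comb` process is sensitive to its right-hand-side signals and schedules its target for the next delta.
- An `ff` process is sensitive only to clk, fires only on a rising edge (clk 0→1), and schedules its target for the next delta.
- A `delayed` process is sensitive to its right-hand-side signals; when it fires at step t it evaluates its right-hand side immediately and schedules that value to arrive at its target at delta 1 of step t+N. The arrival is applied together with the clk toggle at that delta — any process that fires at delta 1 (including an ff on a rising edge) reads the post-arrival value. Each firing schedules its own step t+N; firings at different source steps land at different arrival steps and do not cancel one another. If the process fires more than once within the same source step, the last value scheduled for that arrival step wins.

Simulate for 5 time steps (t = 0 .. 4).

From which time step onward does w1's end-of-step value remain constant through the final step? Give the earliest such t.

2

[bits: w5,w7,w2,w0,w3,clk,w4,w1,w6]
t=0: Δ0=101000010 Δ1=101001010 Δ2=100001010 Δ3=100001011 Δ4=110001011 | 4Δ
t=1: Δ0=110001011 Δ1=110000011 | 1Δ
t=2: Δ0=110000011 Δ1=110001001 | 1Δ
t=3: Δ0=110001001 Δ1=110000001 | 1Δ
t=4: Δ0=110000001 Δ1=110001001 | 1Δ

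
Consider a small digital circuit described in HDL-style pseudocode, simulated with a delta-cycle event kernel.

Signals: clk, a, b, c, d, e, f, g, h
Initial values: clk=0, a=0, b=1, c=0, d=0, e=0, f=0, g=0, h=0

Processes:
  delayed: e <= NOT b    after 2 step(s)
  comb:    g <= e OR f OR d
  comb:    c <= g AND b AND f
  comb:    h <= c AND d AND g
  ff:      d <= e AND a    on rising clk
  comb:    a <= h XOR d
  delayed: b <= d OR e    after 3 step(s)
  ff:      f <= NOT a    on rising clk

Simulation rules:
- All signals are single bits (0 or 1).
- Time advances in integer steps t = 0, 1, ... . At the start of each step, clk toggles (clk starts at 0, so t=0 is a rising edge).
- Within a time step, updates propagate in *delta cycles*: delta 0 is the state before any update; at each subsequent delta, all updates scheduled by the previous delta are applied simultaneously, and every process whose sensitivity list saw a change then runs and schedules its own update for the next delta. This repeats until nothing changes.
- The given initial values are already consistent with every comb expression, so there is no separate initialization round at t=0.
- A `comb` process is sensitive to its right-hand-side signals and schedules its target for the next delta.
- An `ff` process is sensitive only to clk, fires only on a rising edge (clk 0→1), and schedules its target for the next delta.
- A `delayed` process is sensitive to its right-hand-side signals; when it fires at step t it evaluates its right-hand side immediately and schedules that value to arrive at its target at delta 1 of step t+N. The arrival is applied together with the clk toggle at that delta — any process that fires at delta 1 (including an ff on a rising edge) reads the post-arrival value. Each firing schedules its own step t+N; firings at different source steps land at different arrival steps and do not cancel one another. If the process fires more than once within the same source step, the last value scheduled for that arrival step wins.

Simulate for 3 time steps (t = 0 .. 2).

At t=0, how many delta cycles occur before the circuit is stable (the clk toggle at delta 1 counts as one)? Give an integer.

4

t=0 Δ0: b=1 d=0 h=0 e=0 clk=0 c=0 a=0 g=0 f=0
  Δ1: clk:0→1
  Δ2: f:0→1
  Δ3: g:0→1
  Δ4: c:0→1
  (4Δ to stable)
t=1 Δ0: b=1 d=0 h=0 e=0 clk=1 c=1 a=0 g=1 f=1
  Δ1: clk:1→0
  (1Δ to stable)
t=2 Δ0: b=1 d=0 h=0 e=0 clk=0 c=1 a=0 g=1 f=1
  Δ1: clk:0→1
  (1Δ to stable)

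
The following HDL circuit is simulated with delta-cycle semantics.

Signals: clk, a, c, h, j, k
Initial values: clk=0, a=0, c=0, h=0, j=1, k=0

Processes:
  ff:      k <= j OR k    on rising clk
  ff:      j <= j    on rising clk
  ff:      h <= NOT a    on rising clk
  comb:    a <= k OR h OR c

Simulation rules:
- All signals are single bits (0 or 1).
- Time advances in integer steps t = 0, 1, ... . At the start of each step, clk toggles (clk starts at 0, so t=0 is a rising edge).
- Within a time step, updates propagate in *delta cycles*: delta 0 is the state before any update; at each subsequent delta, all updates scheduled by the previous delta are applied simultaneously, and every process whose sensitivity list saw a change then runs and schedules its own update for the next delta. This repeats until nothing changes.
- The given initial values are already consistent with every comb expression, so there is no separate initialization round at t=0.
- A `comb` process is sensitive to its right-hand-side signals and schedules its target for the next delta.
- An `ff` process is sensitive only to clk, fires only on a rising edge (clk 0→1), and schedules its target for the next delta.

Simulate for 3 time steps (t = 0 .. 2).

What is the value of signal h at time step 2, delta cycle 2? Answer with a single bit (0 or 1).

t=0 Δ0: clk=0 h=0 k=0 a=0 c=0 j=1
  Δ1: clk:0→1
  Δ2: h:0→1, k:0→1
  Δ3: a:0→1
  (3Δ to stable)
t=1 Δ0: clk=1 h=1 k=1 a=1 c=0 j=1
  Δ1: clk:1→0
  (1Δ to stable)
t=2 Δ0: clk=0 h=1 k=1 a=1 c=0 j=1
  Δ1: clk:0→1
  Δ2: h:1→0
  (2Δ to stable)

0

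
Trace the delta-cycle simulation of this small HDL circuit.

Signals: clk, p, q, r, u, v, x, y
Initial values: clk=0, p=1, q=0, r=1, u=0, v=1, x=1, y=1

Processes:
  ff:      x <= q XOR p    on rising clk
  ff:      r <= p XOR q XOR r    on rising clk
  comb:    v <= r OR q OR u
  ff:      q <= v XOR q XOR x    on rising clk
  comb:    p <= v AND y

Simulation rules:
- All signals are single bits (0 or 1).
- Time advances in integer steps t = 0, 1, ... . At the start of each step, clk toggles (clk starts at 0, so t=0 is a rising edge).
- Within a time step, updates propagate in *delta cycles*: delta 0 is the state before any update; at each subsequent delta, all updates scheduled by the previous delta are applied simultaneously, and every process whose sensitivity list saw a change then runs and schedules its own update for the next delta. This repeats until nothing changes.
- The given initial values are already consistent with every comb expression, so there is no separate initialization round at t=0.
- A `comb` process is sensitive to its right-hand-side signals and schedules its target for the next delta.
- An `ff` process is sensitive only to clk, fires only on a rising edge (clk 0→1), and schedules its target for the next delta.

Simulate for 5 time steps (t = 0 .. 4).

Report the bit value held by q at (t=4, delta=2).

[bits: clk,p,r,y,v,u,x,q]
t=0: Δ0=01111010 Δ1=11111010 Δ2=11011010 Δ3=11010010 Δ4=10010010 | 4Δ
t=1: Δ0=10010010 Δ1=00010010 | 1Δ
t=2: Δ0=00010010 Δ1=10010010 Δ2=10010001 Δ3=10011001 Δ4=11011001 | 4Δ
t=3: Δ0=11011001 Δ1=01011001 | 1Δ
t=4: Δ0=01011001 Δ1=11011001 Δ2=11011000 Δ3=11010000 Δ4=10010000 | 4Δ

0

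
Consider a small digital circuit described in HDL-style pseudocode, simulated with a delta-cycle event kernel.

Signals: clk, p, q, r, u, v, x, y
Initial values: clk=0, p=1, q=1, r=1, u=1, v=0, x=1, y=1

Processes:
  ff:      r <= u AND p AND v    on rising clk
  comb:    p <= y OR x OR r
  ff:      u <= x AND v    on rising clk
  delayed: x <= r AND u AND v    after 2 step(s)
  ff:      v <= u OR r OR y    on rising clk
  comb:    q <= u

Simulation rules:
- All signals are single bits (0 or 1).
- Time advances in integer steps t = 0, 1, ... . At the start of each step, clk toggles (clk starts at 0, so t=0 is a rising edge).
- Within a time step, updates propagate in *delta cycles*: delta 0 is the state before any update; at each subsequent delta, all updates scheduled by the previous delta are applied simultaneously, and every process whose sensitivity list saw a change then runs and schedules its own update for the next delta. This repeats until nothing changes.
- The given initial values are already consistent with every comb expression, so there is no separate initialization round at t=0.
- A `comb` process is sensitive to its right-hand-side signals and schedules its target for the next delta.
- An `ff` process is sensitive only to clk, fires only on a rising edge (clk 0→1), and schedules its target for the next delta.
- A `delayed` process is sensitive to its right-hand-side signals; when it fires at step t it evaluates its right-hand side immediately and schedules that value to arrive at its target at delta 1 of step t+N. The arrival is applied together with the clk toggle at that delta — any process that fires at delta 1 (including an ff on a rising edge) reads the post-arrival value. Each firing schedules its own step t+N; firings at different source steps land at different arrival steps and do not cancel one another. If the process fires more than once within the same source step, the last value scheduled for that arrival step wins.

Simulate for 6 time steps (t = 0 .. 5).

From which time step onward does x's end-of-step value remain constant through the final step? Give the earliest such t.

2

t=0 Δ0: v=0 clk=0 p=1 q=1 r=1 u=1 x=1 y=1
  Δ1: clk:0→1
  Δ2: v:0→1, r:1→0, u:1→0
  Δ3: q:1→0
  (3Δ to stable)
t=1 Δ0: v=1 clk=1 p=1 q=0 r=0 u=0 x=1 y=1
  Δ1: clk:1→0
  (1Δ to stable)
t=2 Δ0: v=1 clk=0 p=1 q=0 r=0 u=0 x=1 y=1
  Δ1: clk:0→1, x:1→0
  (1Δ to stable)
t=3 Δ0: v=1 clk=1 p=1 q=0 r=0 u=0 x=0 y=1
  Δ1: clk:1→0
  (1Δ to stable)
t=4 Δ0: v=1 clk=0 p=1 q=0 r=0 u=0 x=0 y=1
  Δ1: clk:0→1
  (1Δ to stable)
t=5 Δ0: v=1 clk=1 p=1 q=0 r=0 u=0 x=0 y=1
  Δ1: clk:1→0
  (1Δ to stable)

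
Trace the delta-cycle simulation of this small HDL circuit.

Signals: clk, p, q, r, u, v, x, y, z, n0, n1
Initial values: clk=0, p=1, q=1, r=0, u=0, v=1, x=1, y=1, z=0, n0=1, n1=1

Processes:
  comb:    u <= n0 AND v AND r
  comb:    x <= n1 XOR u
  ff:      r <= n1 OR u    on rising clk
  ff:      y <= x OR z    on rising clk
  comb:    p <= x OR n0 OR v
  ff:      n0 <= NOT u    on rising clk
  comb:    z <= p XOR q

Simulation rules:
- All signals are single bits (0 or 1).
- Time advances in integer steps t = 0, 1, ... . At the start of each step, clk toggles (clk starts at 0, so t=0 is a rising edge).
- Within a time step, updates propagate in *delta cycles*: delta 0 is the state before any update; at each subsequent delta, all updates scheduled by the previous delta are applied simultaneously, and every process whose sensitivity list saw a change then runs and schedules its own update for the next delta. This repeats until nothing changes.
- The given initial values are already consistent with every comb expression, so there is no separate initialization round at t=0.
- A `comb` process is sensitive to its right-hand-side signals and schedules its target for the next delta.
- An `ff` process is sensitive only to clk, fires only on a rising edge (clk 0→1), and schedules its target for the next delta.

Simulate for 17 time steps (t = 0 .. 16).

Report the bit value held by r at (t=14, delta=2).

1

t0.Δ0 clk=0 r=0 n0=1 u=0 y=1 z=0 x=1 q=1 v=1 n1=1 p=1
t0.Δ1 clk=1 r=0 n0=1 u=0 y=1 z=0 x=1 q=1 v=1 n1=1 p=1
t0.Δ2 clk=1 r=1 n0=1 u=0 y=1 z=0 x=1 q=1 v=1 n1=1 p=1
t0.Δ3 clk=1 r=1 n0=1 u=1 y=1 z=0 x=1 q=1 v=1 n1=1 p=1
t0.Δ4 clk=1 r=1 n0=1 u=1 y=1 z=0 x=0 q=1 v=1 n1=1 p=1
t1.Δ0 clk=1 r=1 n0=1 u=1 y=1 z=0 x=0 q=1 v=1 n1=1 p=1
t1.Δ1 clk=0 r=1 n0=1 u=1 y=1 z=0 x=0 q=1 v=1 n1=1 p=1
t2.Δ0 clk=0 r=1 n0=1 u=1 y=1 z=0 x=0 q=1 v=1 n1=1 p=1
t2.Δ1 clk=1 r=1 n0=1 u=1 y=1 z=0 x=0 q=1 v=1 n1=1 p=1
t2.Δ2 clk=1 r=1 n0=0 u=1 y=0 z=0 x=0 q=1 v=1 n1=1 p=1
t2.Δ3 clk=1 r=1 n0=0 u=0 y=0 z=0 x=0 q=1 v=1 n1=1 p=1
t2.Δ4 clk=1 r=1 n0=0 u=0 y=0 z=0 x=1 q=1 v=1 n1=1 p=1
t3.Δ0 clk=1 r=1 n0=0 u=0 y=0 z=0 x=1 q=1 v=1 n1=1 p=1
t3.Δ1 clk=0 r=1 n0=0 u=0 y=0 z=0 x=1 q=1 v=1 n1=1 p=1
t4.Δ0 clk=0 r=1 n0=0 u=0 y=0 z=0 x=1 q=1 v=1 n1=1 p=1
t4.Δ1 clk=1 r=1 n0=0 u=0 y=0 z=0 x=1 q=1 v=1 n1=1 p=1
t4.Δ2 clk=1 r=1 n0=1 u=0 y=1 z=0 x=1 q=1 v=1 n1=1 p=1
t4.Δ3 clk=1 r=1 n0=1 u=1 y=1 z=0 x=1 q=1 v=1 n1=1 p=1
t4.Δ4 clk=1 r=1 n0=1 u=1 y=1 z=0 x=0 q=1 v=1 n1=1 p=1
t5.Δ0 clk=1 r=1 n0=1 u=1 y=1 z=0 x=0 q=1 v=1 n1=1 p=1
t5.Δ1 clk=0 r=1 n0=1 u=1 y=1 z=0 x=0 q=1 v=1 n1=1 p=1
t6.Δ0 clk=0 r=1 n0=1 u=1 y=1 z=0 x=0 q=1 v=1 n1=1 p=1
t6.Δ1 clk=1 r=1 n0=1 u=1 y=1 z=0 x=0 q=1 v=1 n1=1 p=1
t6.Δ2 clk=1 r=1 n0=0 u=1 y=0 z=0 x=0 q=1 v=1 n1=1 p=1
t6.Δ3 clk=1 r=1 n0=0 u=0 y=0 z=0 x=0 q=1 v=1 n1=1 p=1
t6.Δ4 clk=1 r=1 n0=0 u=0 y=0 z=0 x=1 q=1 v=1 n1=1 p=1
t7.Δ0 clk=1 r=1 n0=0 u=0 y=0 z=0 x=1 q=1 v=1 n1=1 p=1
t7.Δ1 clk=0 r=1 n0=0 u=0 y=0 z=0 x=1 q=1 v=1 n1=1 p=1
t8.Δ0 clk=0 r=1 n0=0 u=0 y=0 z=0 x=1 q=1 v=1 n1=1 p=1
t8.Δ1 clk=1 r=1 n0=0 u=0 y=0 z=0 x=1 q=1 v=1 n1=1 p=1
t8.Δ2 clk=1 r=1 n0=1 u=0 y=1 z=0 x=1 q=1 v=1 n1=1 p=1
t8.Δ3 clk=1 r=1 n0=1 u=1 y=1 z=0 x=1 q=1 v=1 n1=1 p=1
t8.Δ4 clk=1 r=1 n0=1 u=1 y=1 z=0 x=0 q=1 v=1 n1=1 p=1
t9.Δ0 clk=1 r=1 n0=1 u=1 y=1 z=0 x=0 q=1 v=1 n1=1 p=1
t9.Δ1 clk=0 r=1 n0=1 u=1 y=1 z=0 x=0 q=1 v=1 n1=1 p=1
t10.Δ0 clk=0 r=1 n0=1 u=1 y=1 z=0 x=0 q=1 v=1 n1=1 p=1
t10.Δ1 clk=1 r=1 n0=1 u=1 y=1 z=0 x=0 q=1 v=1 n1=1 p=1
t10.Δ2 clk=1 r=1 n0=0 u=1 y=0 z=0 x=0 q=1 v=1 n1=1 p=1
t10.Δ3 clk=1 r=1 n0=0 u=0 y=0 z=0 x=0 q=1 v=1 n1=1 p=1
t10.Δ4 clk=1 r=1 n0=0 u=0 y=0 z=0 x=1 q=1 v=1 n1=1 p=1
t11.Δ0 clk=1 r=1 n0=0 u=0 y=0 z=0 x=1 q=1 v=1 n1=1 p=1
t11.Δ1 clk=0 r=1 n0=0 u=0 y=0 z=0 x=1 q=1 v=1 n1=1 p=1
t12.Δ0 clk=0 r=1 n0=0 u=0 y=0 z=0 x=1 q=1 v=1 n1=1 p=1
t12.Δ1 clk=1 r=1 n0=0 u=0 y=0 z=0 x=1 q=1 v=1 n1=1 p=1
t12.Δ2 clk=1 r=1 n0=1 u=0 y=1 z=0 x=1 q=1 v=1 n1=1 p=1
t12.Δ3 clk=1 r=1 n0=1 u=1 y=1 z=0 x=1 q=1 v=1 n1=1 p=1
t12.Δ4 clk=1 r=1 n0=1 u=1 y=1 z=0 x=0 q=1 v=1 n1=1 p=1
t13.Δ0 clk=1 r=1 n0=1 u=1 y=1 z=0 x=0 q=1 v=1 n1=1 p=1
t13.Δ1 clk=0 r=1 n0=1 u=1 y=1 z=0 x=0 q=1 v=1 n1=1 p=1
t14.Δ0 clk=0 r=1 n0=1 u=1 y=1 z=0 x=0 q=1 v=1 n1=1 p=1
t14.Δ1 clk=1 r=1 n0=1 u=1 y=1 z=0 x=0 q=1 v=1 n1=1 p=1
t14.Δ2 clk=1 r=1 n0=0 u=1 y=0 z=0 x=0 q=1 v=1 n1=1 p=1
t14.Δ3 clk=1 r=1 n0=0 u=0 y=0 z=0 x=0 q=1 v=1 n1=1 p=1
t14.Δ4 clk=1 r=1 n0=0 u=0 y=0 z=0 x=1 q=1 v=1 n1=1 p=1
t15.Δ0 clk=1 r=1 n0=0 u=0 y=0 z=0 x=1 q=1 v=1 n1=1 p=1
t15.Δ1 clk=0 r=1 n0=0 u=0 y=0 z=0 x=1 q=1 v=1 n1=1 p=1
t16.Δ0 clk=0 r=1 n0=0 u=0 y=0 z=0 x=1 q=1 v=1 n1=1 p=1
t16.Δ1 clk=1 r=1 n0=0 u=0 y=0 z=0 x=1 q=1 v=1 n1=1 p=1
t16.Δ2 clk=1 r=1 n0=1 u=0 y=1 z=0 x=1 q=1 v=1 n1=1 p=1
t16.Δ3 clk=1 r=1 n0=1 u=1 y=1 z=0 x=1 q=1 v=1 n1=1 p=1
t16.Δ4 clk=1 r=1 n0=1 u=1 y=1 z=0 x=0 q=1 v=1 n1=1 p=1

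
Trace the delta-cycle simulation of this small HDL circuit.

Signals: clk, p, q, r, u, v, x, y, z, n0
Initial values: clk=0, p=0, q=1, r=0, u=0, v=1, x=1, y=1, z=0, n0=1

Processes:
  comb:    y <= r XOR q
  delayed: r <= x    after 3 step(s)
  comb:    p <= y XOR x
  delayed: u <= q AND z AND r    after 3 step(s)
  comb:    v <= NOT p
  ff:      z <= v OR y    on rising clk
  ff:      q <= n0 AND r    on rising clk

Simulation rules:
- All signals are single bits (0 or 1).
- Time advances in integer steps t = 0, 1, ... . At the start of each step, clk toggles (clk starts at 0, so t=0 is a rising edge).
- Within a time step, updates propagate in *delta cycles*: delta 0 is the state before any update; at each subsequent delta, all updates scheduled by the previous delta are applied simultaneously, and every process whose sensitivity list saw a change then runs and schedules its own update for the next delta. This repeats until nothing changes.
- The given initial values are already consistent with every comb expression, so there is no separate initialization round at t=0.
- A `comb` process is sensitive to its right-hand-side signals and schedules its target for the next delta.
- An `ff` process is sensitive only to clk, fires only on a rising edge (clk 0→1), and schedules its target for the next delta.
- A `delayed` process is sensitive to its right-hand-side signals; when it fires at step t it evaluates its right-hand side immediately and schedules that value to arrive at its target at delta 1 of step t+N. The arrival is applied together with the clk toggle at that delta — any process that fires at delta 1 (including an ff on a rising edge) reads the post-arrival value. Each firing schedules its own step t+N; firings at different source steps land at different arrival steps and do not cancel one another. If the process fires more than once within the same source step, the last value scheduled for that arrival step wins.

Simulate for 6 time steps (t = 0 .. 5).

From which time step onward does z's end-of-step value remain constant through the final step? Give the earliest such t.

t0.Δ0 r=0 clk=0 u=0 n0=1 x=1 y=1 q=1 p=0 z=0 v=1
t0.Δ1 r=0 clk=1 u=0 n0=1 x=1 y=1 q=1 p=0 z=0 v=1
t0.Δ2 r=0 clk=1 u=0 n0=1 x=1 y=1 q=0 p=0 z=1 v=1
t0.Δ3 r=0 clk=1 u=0 n0=1 x=1 y=0 q=0 p=0 z=1 v=1
t0.Δ4 r=0 clk=1 u=0 n0=1 x=1 y=0 q=0 p=1 z=1 v=1
t0.Δ5 r=0 clk=1 u=0 n0=1 x=1 y=0 q=0 p=1 z=1 v=0
t1.Δ0 r=0 clk=1 u=0 n0=1 x=1 y=0 q=0 p=1 z=1 v=0
t1.Δ1 r=0 clk=0 u=0 n0=1 x=1 y=0 q=0 p=1 z=1 v=0
t2.Δ0 r=0 clk=0 u=0 n0=1 x=1 y=0 q=0 p=1 z=1 v=0
t2.Δ1 r=0 clk=1 u=0 n0=1 x=1 y=0 q=0 p=1 z=1 v=0
t2.Δ2 r=0 clk=1 u=0 n0=1 x=1 y=0 q=0 p=1 z=0 v=0
t3.Δ0 r=0 clk=1 u=0 n0=1 x=1 y=0 q=0 p=1 z=0 v=0
t3.Δ1 r=0 clk=0 u=0 n0=1 x=1 y=0 q=0 p=1 z=0 v=0
t4.Δ0 r=0 clk=0 u=0 n0=1 x=1 y=0 q=0 p=1 z=0 v=0
t4.Δ1 r=0 clk=1 u=0 n0=1 x=1 y=0 q=0 p=1 z=0 v=0
t5.Δ0 r=0 clk=1 u=0 n0=1 x=1 y=0 q=0 p=1 z=0 v=0
t5.Δ1 r=0 clk=0 u=0 n0=1 x=1 y=0 q=0 p=1 z=0 v=0

2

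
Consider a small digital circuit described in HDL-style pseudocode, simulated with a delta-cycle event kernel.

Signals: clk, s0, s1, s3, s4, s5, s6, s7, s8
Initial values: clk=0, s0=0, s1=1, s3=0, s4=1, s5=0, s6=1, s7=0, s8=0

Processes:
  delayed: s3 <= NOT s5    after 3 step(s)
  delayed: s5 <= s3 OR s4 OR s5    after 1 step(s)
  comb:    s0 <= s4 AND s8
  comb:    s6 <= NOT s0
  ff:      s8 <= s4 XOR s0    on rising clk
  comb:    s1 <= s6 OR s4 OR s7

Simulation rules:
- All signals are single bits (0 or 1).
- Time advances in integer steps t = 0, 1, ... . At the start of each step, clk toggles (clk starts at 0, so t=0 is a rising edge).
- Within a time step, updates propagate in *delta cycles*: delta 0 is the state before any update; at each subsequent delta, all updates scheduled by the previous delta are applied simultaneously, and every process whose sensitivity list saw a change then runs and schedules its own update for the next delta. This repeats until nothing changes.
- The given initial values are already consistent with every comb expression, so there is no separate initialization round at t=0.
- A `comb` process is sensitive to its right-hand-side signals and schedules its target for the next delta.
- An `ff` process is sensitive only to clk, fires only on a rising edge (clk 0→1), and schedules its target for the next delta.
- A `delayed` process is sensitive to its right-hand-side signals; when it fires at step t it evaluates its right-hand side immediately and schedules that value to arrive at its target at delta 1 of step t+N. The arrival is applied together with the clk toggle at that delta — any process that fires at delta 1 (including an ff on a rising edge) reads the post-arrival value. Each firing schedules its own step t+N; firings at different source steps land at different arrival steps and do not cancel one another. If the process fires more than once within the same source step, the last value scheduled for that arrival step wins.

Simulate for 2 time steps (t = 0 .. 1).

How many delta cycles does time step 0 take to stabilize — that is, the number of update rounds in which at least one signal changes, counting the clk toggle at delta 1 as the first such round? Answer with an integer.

4

[bits: s4,s0,s5,s1,s8,s7,s6,s3,clk]
t=0: Δ0=100100100 Δ1=100100101 Δ2=100110101 Δ3=110110101 Δ4=110110001 | 4Δ
t=1: Δ0=110110001 Δ1=110110000 | 1Δ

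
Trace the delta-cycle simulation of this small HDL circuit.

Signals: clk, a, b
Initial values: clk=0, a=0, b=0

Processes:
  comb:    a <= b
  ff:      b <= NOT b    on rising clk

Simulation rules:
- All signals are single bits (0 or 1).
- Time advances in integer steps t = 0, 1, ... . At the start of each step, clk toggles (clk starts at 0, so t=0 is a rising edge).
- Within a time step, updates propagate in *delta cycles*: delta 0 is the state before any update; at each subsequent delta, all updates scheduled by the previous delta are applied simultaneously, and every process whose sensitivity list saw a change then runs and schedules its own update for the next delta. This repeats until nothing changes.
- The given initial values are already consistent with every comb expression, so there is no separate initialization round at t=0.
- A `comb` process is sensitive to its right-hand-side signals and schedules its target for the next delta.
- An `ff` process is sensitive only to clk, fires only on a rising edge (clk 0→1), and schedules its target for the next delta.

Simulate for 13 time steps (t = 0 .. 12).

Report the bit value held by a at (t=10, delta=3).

0

t0.Δ0 a=0 b=0 clk=0
t0.Δ1 a=0 b=0 clk=1
t0.Δ2 a=0 b=1 clk=1
t0.Δ3 a=1 b=1 clk=1
t1.Δ0 a=1 b=1 clk=1
t1.Δ1 a=1 b=1 clk=0
t2.Δ0 a=1 b=1 clk=0
t2.Δ1 a=1 b=1 clk=1
t2.Δ2 a=1 b=0 clk=1
t2.Δ3 a=0 b=0 clk=1
t3.Δ0 a=0 b=0 clk=1
t3.Δ1 a=0 b=0 clk=0
t4.Δ0 a=0 b=0 clk=0
t4.Δ1 a=0 b=0 clk=1
t4.Δ2 a=0 b=1 clk=1
t4.Δ3 a=1 b=1 clk=1
t5.Δ0 a=1 b=1 clk=1
t5.Δ1 a=1 b=1 clk=0
t6.Δ0 a=1 b=1 clk=0
t6.Δ1 a=1 b=1 clk=1
t6.Δ2 a=1 b=0 clk=1
t6.Δ3 a=0 b=0 clk=1
t7.Δ0 a=0 b=0 clk=1
t7.Δ1 a=0 b=0 clk=0
t8.Δ0 a=0 b=0 clk=0
t8.Δ1 a=0 b=0 clk=1
t8.Δ2 a=0 b=1 clk=1
t8.Δ3 a=1 b=1 clk=1
t9.Δ0 a=1 b=1 clk=1
t9.Δ1 a=1 b=1 clk=0
t10.Δ0 a=1 b=1 clk=0
t10.Δ1 a=1 b=1 clk=1
t10.Δ2 a=1 b=0 clk=1
t10.Δ3 a=0 b=0 clk=1
t11.Δ0 a=0 b=0 clk=1
t11.Δ1 a=0 b=0 clk=0
t12.Δ0 a=0 b=0 clk=0
t12.Δ1 a=0 b=0 clk=1
t12.Δ2 a=0 b=1 clk=1
t12.Δ3 a=1 b=1 clk=1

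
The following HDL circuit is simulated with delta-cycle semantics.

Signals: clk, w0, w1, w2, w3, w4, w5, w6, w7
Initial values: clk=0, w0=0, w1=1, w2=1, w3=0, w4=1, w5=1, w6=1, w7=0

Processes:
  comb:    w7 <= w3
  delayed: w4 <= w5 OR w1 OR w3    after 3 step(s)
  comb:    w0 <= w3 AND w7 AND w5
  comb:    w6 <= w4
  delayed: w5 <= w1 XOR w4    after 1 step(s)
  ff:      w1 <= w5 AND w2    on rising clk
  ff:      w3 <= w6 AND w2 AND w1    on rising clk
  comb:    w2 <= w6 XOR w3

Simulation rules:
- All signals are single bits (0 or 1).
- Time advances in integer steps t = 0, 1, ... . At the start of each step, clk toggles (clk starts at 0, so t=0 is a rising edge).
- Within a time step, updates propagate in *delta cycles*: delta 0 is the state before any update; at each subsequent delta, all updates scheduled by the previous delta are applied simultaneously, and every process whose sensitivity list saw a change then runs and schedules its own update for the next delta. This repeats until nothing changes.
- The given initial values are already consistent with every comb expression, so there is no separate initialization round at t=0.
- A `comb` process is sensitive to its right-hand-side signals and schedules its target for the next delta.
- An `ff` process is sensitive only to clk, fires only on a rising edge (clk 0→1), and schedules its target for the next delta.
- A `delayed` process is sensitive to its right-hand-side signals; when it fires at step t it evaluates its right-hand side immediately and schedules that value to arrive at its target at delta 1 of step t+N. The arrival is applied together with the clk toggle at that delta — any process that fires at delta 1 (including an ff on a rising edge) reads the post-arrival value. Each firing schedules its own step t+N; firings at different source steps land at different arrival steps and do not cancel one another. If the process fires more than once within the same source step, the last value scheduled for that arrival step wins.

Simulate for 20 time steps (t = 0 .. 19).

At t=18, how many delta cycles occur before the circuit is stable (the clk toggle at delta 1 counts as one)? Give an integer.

t0.Δ0 clk=0 w3=0 w0=0 w4=1 w6=1 w7=0 w2=1 w5=1 w1=1
t0.Δ1 clk=1 w3=0 w0=0 w4=1 w6=1 w7=0 w2=1 w5=1 w1=1
t0.Δ2 clk=1 w3=1 w0=0 w4=1 w6=1 w7=0 w2=1 w5=1 w1=1
t0.Δ3 clk=1 w3=1 w0=0 w4=1 w6=1 w7=1 w2=0 w5=1 w1=1
t0.Δ4 clk=1 w3=1 w0=1 w4=1 w6=1 w7=1 w2=0 w5=1 w1=1
t1.Δ0 clk=1 w3=1 w0=1 w4=1 w6=1 w7=1 w2=0 w5=1 w1=1
t1.Δ1 clk=0 w3=1 w0=1 w4=1 w6=1 w7=1 w2=0 w5=1 w1=1
t2.Δ0 clk=0 w3=1 w0=1 w4=1 w6=1 w7=1 w2=0 w5=1 w1=1
t2.Δ1 clk=1 w3=1 w0=1 w4=1 w6=1 w7=1 w2=0 w5=1 w1=1
t2.Δ2 clk=1 w3=0 w0=1 w4=1 w6=1 w7=1 w2=0 w5=1 w1=0
t2.Δ3 clk=1 w3=0 w0=0 w4=1 w6=1 w7=0 w2=1 w5=1 w1=0
t3.Δ0 clk=1 w3=0 w0=0 w4=1 w6=1 w7=0 w2=1 w5=1 w1=0
t3.Δ1 clk=0 w3=0 w0=0 w4=1 w6=1 w7=0 w2=1 w5=1 w1=0
t4.Δ0 clk=0 w3=0 w0=0 w4=1 w6=1 w7=0 w2=1 w5=1 w1=0
t4.Δ1 clk=1 w3=0 w0=0 w4=1 w6=1 w7=0 w2=1 w5=1 w1=0
t4.Δ2 clk=1 w3=0 w0=0 w4=1 w6=1 w7=0 w2=1 w5=1 w1=1
t5.Δ0 clk=1 w3=0 w0=0 w4=1 w6=1 w7=0 w2=1 w5=1 w1=1
t5.Δ1 clk=0 w3=0 w0=0 w4=1 w6=1 w7=0 w2=1 w5=0 w1=1
t6.Δ0 clk=0 w3=0 w0=0 w4=1 w6=1 w7=0 w2=1 w5=0 w1=1
t6.Δ1 clk=1 w3=0 w0=0 w4=1 w6=1 w7=0 w2=1 w5=0 w1=1
t6.Δ2 clk=1 w3=1 w0=0 w4=1 w6=1 w7=0 w2=1 w5=0 w1=0
t6.Δ3 clk=1 w3=1 w0=0 w4=1 w6=1 w7=1 w2=0 w5=0 w1=0
t7.Δ0 clk=1 w3=1 w0=0 w4=1 w6=1 w7=1 w2=0 w5=0 w1=0
t7.Δ1 clk=0 w3=1 w0=0 w4=1 w6=1 w7=1 w2=0 w5=1 w1=0
t7.Δ2 clk=0 w3=1 w0=1 w4=1 w6=1 w7=1 w2=0 w5=1 w1=0
t8.Δ0 clk=0 w3=1 w0=1 w4=1 w6=1 w7=1 w2=0 w5=1 w1=0
t8.Δ1 clk=1 w3=1 w0=1 w4=1 w6=1 w7=1 w2=0 w5=1 w1=0
t8.Δ2 clk=1 w3=0 w0=1 w4=1 w6=1 w7=1 w2=0 w5=1 w1=0
t8.Δ3 clk=1 w3=0 w0=0 w4=1 w6=1 w7=0 w2=1 w5=1 w1=0
t9.Δ0 clk=1 w3=0 w0=0 w4=1 w6=1 w7=0 w2=1 w5=1 w1=0
t9.Δ1 clk=0 w3=0 w0=0 w4=1 w6=1 w7=0 w2=1 w5=1 w1=0
t10.Δ0 clk=0 w3=0 w0=0 w4=1 w6=1 w7=0 w2=1 w5=1 w1=0
t10.Δ1 clk=1 w3=0 w0=0 w4=1 w6=1 w7=0 w2=1 w5=1 w1=0
t10.Δ2 clk=1 w3=0 w0=0 w4=1 w6=1 w7=0 w2=1 w5=1 w1=1
t11.Δ0 clk=1 w3=0 w0=0 w4=1 w6=1 w7=0 w2=1 w5=1 w1=1
t11.Δ1 clk=0 w3=0 w0=0 w4=1 w6=1 w7=0 w2=1 w5=0 w1=1
t12.Δ0 clk=0 w3=0 w0=0 w4=1 w6=1 w7=0 w2=1 w5=0 w1=1
t12.Δ1 clk=1 w3=0 w0=0 w4=1 w6=1 w7=0 w2=1 w5=0 w1=1
t12.Δ2 clk=1 w3=1 w0=0 w4=1 w6=1 w7=0 w2=1 w5=0 w1=0
t12.Δ3 clk=1 w3=1 w0=0 w4=1 w6=1 w7=1 w2=0 w5=0 w1=0
t13.Δ0 clk=1 w3=1 w0=0 w4=1 w6=1 w7=1 w2=0 w5=0 w1=0
t13.Δ1 clk=0 w3=1 w0=0 w4=1 w6=1 w7=1 w2=0 w5=1 w1=0
t13.Δ2 clk=0 w3=1 w0=1 w4=1 w6=1 w7=1 w2=0 w5=1 w1=0
t14.Δ0 clk=0 w3=1 w0=1 w4=1 w6=1 w7=1 w2=0 w5=1 w1=0
t14.Δ1 clk=1 w3=1 w0=1 w4=1 w6=1 w7=1 w2=0 w5=1 w1=0
t14.Δ2 clk=1 w3=0 w0=1 w4=1 w6=1 w7=1 w2=0 w5=1 w1=0
t14.Δ3 clk=1 w3=0 w0=0 w4=1 w6=1 w7=0 w2=1 w5=1 w1=0
t15.Δ0 clk=1 w3=0 w0=0 w4=1 w6=1 w7=0 w2=1 w5=1 w1=0
t15.Δ1 clk=0 w3=0 w0=0 w4=1 w6=1 w7=0 w2=1 w5=1 w1=0
t16.Δ0 clk=0 w3=0 w0=0 w4=1 w6=1 w7=0 w2=1 w5=1 w1=0
t16.Δ1 clk=1 w3=0 w0=0 w4=1 w6=1 w7=0 w2=1 w5=1 w1=0
t16.Δ2 clk=1 w3=0 w0=0 w4=1 w6=1 w7=0 w2=1 w5=1 w1=1
t17.Δ0 clk=1 w3=0 w0=0 w4=1 w6=1 w7=0 w2=1 w5=1 w1=1
t17.Δ1 clk=0 w3=0 w0=0 w4=1 w6=1 w7=0 w2=1 w5=0 w1=1
t18.Δ0 clk=0 w3=0 w0=0 w4=1 w6=1 w7=0 w2=1 w5=0 w1=1
t18.Δ1 clk=1 w3=0 w0=0 w4=1 w6=1 w7=0 w2=1 w5=0 w1=1
t18.Δ2 clk=1 w3=1 w0=0 w4=1 w6=1 w7=0 w2=1 w5=0 w1=0
t18.Δ3 clk=1 w3=1 w0=0 w4=1 w6=1 w7=1 w2=0 w5=0 w1=0
t19.Δ0 clk=1 w3=1 w0=0 w4=1 w6=1 w7=1 w2=0 w5=0 w1=0
t19.Δ1 clk=0 w3=1 w0=0 w4=1 w6=1 w7=1 w2=0 w5=1 w1=0
t19.Δ2 clk=0 w3=1 w0=1 w4=1 w6=1 w7=1 w2=0 w5=1 w1=0

3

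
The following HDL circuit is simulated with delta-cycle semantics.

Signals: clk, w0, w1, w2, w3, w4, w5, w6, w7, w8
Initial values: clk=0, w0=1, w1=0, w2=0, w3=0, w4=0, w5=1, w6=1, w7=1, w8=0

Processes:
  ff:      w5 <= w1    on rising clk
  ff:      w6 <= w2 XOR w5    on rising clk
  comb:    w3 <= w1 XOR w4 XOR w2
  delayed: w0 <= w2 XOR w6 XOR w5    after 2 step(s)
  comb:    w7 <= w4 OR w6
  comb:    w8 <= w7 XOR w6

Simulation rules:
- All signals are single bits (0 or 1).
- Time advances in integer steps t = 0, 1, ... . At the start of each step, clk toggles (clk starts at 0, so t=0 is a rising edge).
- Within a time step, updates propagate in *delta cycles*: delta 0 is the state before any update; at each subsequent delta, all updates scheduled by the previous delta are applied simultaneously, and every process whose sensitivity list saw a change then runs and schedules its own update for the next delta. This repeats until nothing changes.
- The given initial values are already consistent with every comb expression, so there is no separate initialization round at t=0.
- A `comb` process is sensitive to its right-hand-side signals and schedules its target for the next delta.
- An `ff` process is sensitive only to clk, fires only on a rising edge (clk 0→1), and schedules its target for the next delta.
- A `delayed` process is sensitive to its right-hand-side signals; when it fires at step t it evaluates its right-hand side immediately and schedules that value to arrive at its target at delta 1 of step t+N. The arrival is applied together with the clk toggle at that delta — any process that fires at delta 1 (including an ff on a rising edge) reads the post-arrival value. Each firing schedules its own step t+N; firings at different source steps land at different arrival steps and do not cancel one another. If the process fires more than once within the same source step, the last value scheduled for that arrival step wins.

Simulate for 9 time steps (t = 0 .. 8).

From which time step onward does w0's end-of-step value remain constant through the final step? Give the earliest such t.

4

t0.Δ0 w4=0 w1=0 w0=1 w7=1 w8=0 w5=1 w2=0 clk=0 w3=0 w6=1
t0.Δ1 w4=0 w1=0 w0=1 w7=1 w8=0 w5=1 w2=0 clk=1 w3=0 w6=1
t0.Δ2 w4=0 w1=0 w0=1 w7=1 w8=0 w5=0 w2=0 clk=1 w3=0 w6=1
t1.Δ0 w4=0 w1=0 w0=1 w7=1 w8=0 w5=0 w2=0 clk=1 w3=0 w6=1
t1.Δ1 w4=0 w1=0 w0=1 w7=1 w8=0 w5=0 w2=0 clk=0 w3=0 w6=1
t2.Δ0 w4=0 w1=0 w0=1 w7=1 w8=0 w5=0 w2=0 clk=0 w3=0 w6=1
t2.Δ1 w4=0 w1=0 w0=1 w7=1 w8=0 w5=0 w2=0 clk=1 w3=0 w6=1
t2.Δ2 w4=0 w1=0 w0=1 w7=1 w8=0 w5=0 w2=0 clk=1 w3=0 w6=0
t2.Δ3 w4=0 w1=0 w0=1 w7=0 w8=1 w5=0 w2=0 clk=1 w3=0 w6=0
t2.Δ4 w4=0 w1=0 w0=1 w7=0 w8=0 w5=0 w2=0 clk=1 w3=0 w6=0
t3.Δ0 w4=0 w1=0 w0=1 w7=0 w8=0 w5=0 w2=0 clk=1 w3=0 w6=0
t3.Δ1 w4=0 w1=0 w0=1 w7=0 w8=0 w5=0 w2=0 clk=0 w3=0 w6=0
t4.Δ0 w4=0 w1=0 w0=1 w7=0 w8=0 w5=0 w2=0 clk=0 w3=0 w6=0
t4.Δ1 w4=0 w1=0 w0=0 w7=0 w8=0 w5=0 w2=0 clk=1 w3=0 w6=0
t5.Δ0 w4=0 w1=0 w0=0 w7=0 w8=0 w5=0 w2=0 clk=1 w3=0 w6=0
t5.Δ1 w4=0 w1=0 w0=0 w7=0 w8=0 w5=0 w2=0 clk=0 w3=0 w6=0
t6.Δ0 w4=0 w1=0 w0=0 w7=0 w8=0 w5=0 w2=0 clk=0 w3=0 w6=0
t6.Δ1 w4=0 w1=0 w0=0 w7=0 w8=0 w5=0 w2=0 clk=1 w3=0 w6=0
t7.Δ0 w4=0 w1=0 w0=0 w7=0 w8=0 w5=0 w2=0 clk=1 w3=0 w6=0
t7.Δ1 w4=0 w1=0 w0=0 w7=0 w8=0 w5=0 w2=0 clk=0 w3=0 w6=0
t8.Δ0 w4=0 w1=0 w0=0 w7=0 w8=0 w5=0 w2=0 clk=0 w3=0 w6=0
t8.Δ1 w4=0 w1=0 w0=0 w7=0 w8=0 w5=0 w2=0 clk=1 w3=0 w6=0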